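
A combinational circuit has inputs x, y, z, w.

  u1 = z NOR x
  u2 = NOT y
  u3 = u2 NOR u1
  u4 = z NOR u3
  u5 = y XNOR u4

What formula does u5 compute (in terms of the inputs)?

y XNOR (z NOR (NOT y NOR (z NOR x)))

u1 = z NOR x
u2 = NOT y
u3 = u2 NOR u1 = NOT y NOR (z NOR x)
u4 = z NOR u3 = z NOR (NOT y NOR (z NOR x))
u5 = y XNOR u4 = y XNOR (z NOR (NOT y NOR (z NOR x)))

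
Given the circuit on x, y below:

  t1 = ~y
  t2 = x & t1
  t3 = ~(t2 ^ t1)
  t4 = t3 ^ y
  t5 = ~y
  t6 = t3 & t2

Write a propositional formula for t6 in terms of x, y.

(~((x & ~y) ^ ~y)) & (x & ~y)

t1 = ~y
t2 = x & t1 = x & ~y
t3 = ~(t2 ^ t1) = ~((x & ~y) ^ ~y)
t6 = t3 & t2 = (~((x & ~y) ^ ~y)) & (x & ~y)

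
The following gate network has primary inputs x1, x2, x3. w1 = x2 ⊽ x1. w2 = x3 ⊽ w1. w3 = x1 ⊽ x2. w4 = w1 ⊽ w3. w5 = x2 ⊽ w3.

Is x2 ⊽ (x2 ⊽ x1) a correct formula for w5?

w3 = x1 ⊽ x2
w5 = x2 ⊽ w3 = x2 ⊽ (x1 ⊽ x2)
At x1=0, x2=0, x3=0: circuit gives 0, formula gives 0.
At x1=1, x2=0, x3=0: circuit gives 1, formula gives 1.
Agrees on all 8 inputs.

Yes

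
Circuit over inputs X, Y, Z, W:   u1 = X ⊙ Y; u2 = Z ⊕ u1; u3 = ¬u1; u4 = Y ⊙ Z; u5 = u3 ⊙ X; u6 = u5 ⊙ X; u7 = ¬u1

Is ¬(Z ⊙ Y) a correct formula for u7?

No

u1 = X ⊙ Y
u7 = ¬u1 = ¬(X ⊙ Y)
At X=0, Y=0, Z=1, W=0: circuit gives 0, formula gives 1.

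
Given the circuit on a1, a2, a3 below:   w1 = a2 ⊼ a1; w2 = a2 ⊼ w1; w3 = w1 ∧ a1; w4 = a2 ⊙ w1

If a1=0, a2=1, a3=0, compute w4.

1

w1 = 1 ⊼ 0 = 1
w4 = 1 ⊙ 1 = 1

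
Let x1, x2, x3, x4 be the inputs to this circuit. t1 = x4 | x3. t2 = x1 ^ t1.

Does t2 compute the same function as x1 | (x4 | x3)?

No

t1 = x4 | x3
t2 = x1 ^ t1 = x1 ^ (x4 | x3)
At x1=1, x2=0, x3=0, x4=1: circuit gives 0, formula gives 1.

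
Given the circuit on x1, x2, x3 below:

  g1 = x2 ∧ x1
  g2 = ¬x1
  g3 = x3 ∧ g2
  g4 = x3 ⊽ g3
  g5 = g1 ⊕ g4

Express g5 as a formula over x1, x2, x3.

(x2 ∧ x1) ⊕ (x3 ⊽ (x3 ∧ ¬x1))

g1 = x2 ∧ x1
g2 = ¬x1
g3 = x3 ∧ g2 = x3 ∧ ¬x1
g4 = x3 ⊽ g3 = x3 ⊽ (x3 ∧ ¬x1)
g5 = g1 ⊕ g4 = (x2 ∧ x1) ⊕ (x3 ⊽ (x3 ∧ ¬x1))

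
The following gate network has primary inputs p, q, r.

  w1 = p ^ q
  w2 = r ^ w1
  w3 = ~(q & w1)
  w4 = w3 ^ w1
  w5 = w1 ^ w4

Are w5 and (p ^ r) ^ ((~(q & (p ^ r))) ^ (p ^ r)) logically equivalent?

w1 = p ^ q
w3 = ~(q & w1) = ~(q & (p ^ q))
w4 = w3 ^ w1 = (~(q & (p ^ q))) ^ (p ^ q)
w5 = w1 ^ w4 = (p ^ q) ^ ((~(q & (p ^ q))) ^ (p ^ q))
At p=0, q=1, r=0: circuit gives 0, formula gives 1.

No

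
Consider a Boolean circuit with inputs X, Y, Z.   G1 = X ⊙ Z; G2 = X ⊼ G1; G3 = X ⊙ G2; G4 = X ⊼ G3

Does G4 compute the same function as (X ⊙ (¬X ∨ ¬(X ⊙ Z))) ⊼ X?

Yes

G1 = X ⊙ Z
G2 = X ⊼ G1 = X ⊼ (X ⊙ Z)
G3 = X ⊙ G2 = X ⊙ (X ⊼ (X ⊙ Z))
G4 = X ⊼ G3 = X ⊼ (X ⊙ (X ⊼ (X ⊙ Z)))
At X=1, Y=0, Z=0: circuit gives 0, formula gives 0.
At X=0, Y=0, Z=0: circuit gives 1, formula gives 1.
Agrees on all 8 inputs.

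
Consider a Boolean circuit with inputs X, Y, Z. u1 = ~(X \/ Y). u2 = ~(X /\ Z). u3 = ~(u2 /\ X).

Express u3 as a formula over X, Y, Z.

~((~(X /\ Z)) /\ X)

u2 = ~(X /\ Z)
u3 = ~(u2 /\ X) = ~((~(X /\ Z)) /\ X)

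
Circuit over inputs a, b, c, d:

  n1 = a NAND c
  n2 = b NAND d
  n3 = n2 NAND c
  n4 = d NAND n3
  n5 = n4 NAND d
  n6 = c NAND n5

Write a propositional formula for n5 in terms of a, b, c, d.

n2 = b NAND d
n3 = n2 NAND c = (b NAND d) NAND c
n4 = d NAND n3 = d NAND ((b NAND d) NAND c)
n5 = n4 NAND d = (d NAND ((b NAND d) NAND c)) NAND d

(d NAND ((b NAND d) NAND c)) NAND d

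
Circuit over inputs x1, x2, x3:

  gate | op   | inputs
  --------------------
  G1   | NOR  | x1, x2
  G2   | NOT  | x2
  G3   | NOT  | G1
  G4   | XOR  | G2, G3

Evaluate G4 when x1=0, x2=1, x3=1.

1

G1 = 0 NOR 1 = 0
G2 = NOT 1 = 0
G3 = NOT 0 = 1
G4 = 0 XOR 1 = 1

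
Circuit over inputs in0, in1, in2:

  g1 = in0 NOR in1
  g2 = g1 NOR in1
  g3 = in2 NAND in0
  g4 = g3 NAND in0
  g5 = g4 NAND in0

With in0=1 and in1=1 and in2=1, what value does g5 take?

g3 = 1 NAND 1 = 0
g4 = 0 NAND 1 = 1
g5 = 1 NAND 1 = 0

0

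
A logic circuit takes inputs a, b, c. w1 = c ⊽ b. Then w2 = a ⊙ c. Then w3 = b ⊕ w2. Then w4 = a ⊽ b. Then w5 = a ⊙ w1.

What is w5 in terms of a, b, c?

w1 = c ⊽ b
w5 = a ⊙ w1 = a ⊙ (c ⊽ b)

a ⊙ (c ⊽ b)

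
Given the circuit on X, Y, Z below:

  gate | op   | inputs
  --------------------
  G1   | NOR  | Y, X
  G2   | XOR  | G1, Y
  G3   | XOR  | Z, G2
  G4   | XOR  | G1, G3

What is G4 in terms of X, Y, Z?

G1 = Y NOR X
G2 = G1 XOR Y = (Y NOR X) XOR Y
G3 = Z XOR G2 = Z XOR ((Y NOR X) XOR Y)
G4 = G1 XOR G3 = (Y NOR X) XOR (Z XOR ((Y NOR X) XOR Y))

(Y NOR X) XOR (Z XOR ((Y NOR X) XOR Y))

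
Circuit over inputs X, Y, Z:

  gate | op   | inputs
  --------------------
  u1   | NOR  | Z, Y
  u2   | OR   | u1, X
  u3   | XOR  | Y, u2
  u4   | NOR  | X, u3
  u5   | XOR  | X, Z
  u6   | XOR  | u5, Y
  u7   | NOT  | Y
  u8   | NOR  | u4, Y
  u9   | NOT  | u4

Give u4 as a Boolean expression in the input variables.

X NOR (Y XOR ((Z NOR Y) OR X))

u1 = Z NOR Y
u2 = u1 OR X = (Z NOR Y) OR X
u3 = Y XOR u2 = Y XOR ((Z NOR Y) OR X)
u4 = X NOR u3 = X NOR (Y XOR ((Z NOR Y) OR X))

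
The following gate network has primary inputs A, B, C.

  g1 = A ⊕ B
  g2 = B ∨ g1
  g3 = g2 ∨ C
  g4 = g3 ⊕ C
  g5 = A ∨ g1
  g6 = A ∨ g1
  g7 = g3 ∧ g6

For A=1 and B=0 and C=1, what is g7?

g1 = 1 ⊕ 0 = 1
g2 = 0 ∨ 1 = 1
g3 = 1 ∨ 1 = 1
g6 = 1 ∨ 1 = 1
g7 = 1 ∧ 1 = 1

1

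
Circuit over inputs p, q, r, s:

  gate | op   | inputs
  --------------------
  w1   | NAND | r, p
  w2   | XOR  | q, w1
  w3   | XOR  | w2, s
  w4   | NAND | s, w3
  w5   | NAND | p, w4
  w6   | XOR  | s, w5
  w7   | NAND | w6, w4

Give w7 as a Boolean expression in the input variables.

(s XOR (p NAND (s NAND ((q XOR (r NAND p)) XOR s)))) NAND (s NAND ((q XOR (r NAND p)) XOR s))

w1 = r NAND p
w2 = q XOR w1 = q XOR (r NAND p)
w3 = w2 XOR s = (q XOR (r NAND p)) XOR s
w4 = s NAND w3 = s NAND ((q XOR (r NAND p)) XOR s)
w5 = p NAND w4 = p NAND (s NAND ((q XOR (r NAND p)) XOR s))
w6 = s XOR w5 = s XOR (p NAND (s NAND ((q XOR (r NAND p)) XOR s)))
w7 = w6 NAND w4 = (s XOR (p NAND (s NAND ((q XOR (r NAND p)) XOR s)))) NAND (s NAND ((q XOR (r NAND p)) XOR s))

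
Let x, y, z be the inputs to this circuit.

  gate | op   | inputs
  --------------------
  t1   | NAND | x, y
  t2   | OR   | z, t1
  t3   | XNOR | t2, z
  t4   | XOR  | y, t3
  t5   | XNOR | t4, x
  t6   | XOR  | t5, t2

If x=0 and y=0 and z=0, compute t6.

t1 = 0 NAND 0 = 1
t2 = 0 OR 1 = 1
t3 = 1 XNOR 0 = 0
t4 = 0 XOR 0 = 0
t5 = 0 XNOR 0 = 1
t6 = 1 XOR 1 = 0

0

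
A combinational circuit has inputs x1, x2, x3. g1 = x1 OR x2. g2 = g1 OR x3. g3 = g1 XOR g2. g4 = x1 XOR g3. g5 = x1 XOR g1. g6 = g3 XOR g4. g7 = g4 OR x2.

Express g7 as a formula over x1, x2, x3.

(x1 XOR ((x1 OR x2) XOR ((x1 OR x2) OR x3))) OR x2

g1 = x1 OR x2
g2 = g1 OR x3 = (x1 OR x2) OR x3
g3 = g1 XOR g2 = (x1 OR x2) XOR ((x1 OR x2) OR x3)
g4 = x1 XOR g3 = x1 XOR ((x1 OR x2) XOR ((x1 OR x2) OR x3))
g7 = g4 OR x2 = (x1 XOR ((x1 OR x2) XOR ((x1 OR x2) OR x3))) OR x2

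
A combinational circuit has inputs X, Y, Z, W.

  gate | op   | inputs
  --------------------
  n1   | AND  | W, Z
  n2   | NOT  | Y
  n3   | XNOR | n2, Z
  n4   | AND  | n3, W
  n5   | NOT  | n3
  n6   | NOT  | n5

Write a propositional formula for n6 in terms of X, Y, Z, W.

n2 = NOT Y
n3 = n2 XNOR Z = NOT Y XNOR Z
n5 = NOT n3 = NOT (NOT Y XNOR Z)
n6 = NOT n5 = NOT NOT (NOT Y XNOR Z)

NOT NOT (NOT Y XNOR Z)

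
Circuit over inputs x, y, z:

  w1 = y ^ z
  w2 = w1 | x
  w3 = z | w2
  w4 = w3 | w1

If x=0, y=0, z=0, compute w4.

0

w1 = 0 ^ 0 = 0
w2 = 0 | 0 = 0
w3 = 0 | 0 = 0
w4 = 0 | 0 = 0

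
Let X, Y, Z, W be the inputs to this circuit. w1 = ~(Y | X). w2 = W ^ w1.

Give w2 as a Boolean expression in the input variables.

w1 = ~(Y | X)
w2 = W ^ w1 = W ^ (~(Y | X))

W ^ (~(Y | X))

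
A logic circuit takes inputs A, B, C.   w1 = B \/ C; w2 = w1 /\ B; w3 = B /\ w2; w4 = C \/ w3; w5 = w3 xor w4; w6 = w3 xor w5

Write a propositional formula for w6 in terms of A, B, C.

(B /\ ((B \/ C) /\ B)) xor ((B /\ ((B \/ C) /\ B)) xor (C \/ (B /\ ((B \/ C) /\ B))))

w1 = B \/ C
w2 = w1 /\ B = (B \/ C) /\ B
w3 = B /\ w2 = B /\ ((B \/ C) /\ B)
w4 = C \/ w3 = C \/ (B /\ ((B \/ C) /\ B))
w5 = w3 xor w4 = (B /\ ((B \/ C) /\ B)) xor (C \/ (B /\ ((B \/ C) /\ B)))
w6 = w3 xor w5 = (B /\ ((B \/ C) /\ B)) xor ((B /\ ((B \/ C) /\ B)) xor (C \/ (B /\ ((B \/ C) /\ B))))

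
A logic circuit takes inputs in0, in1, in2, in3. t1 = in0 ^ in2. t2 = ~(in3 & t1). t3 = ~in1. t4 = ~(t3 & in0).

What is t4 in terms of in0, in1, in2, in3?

t3 = ~in1
t4 = ~(t3 & in0) = ~(~in1 & in0)

~(~in1 & in0)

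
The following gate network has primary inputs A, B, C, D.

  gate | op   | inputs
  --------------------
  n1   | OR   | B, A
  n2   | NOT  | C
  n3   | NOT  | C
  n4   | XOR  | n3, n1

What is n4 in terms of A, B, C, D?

n1 = B OR A
n3 = NOT C
n4 = n3 XOR n1 = NOT C XOR (B OR A)

NOT C XOR (B OR A)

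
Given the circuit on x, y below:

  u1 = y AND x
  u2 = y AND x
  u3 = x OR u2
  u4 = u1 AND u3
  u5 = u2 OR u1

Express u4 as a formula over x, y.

u1 = y AND x
u2 = y AND x
u3 = x OR u2 = x OR (y AND x)
u4 = u1 AND u3 = (y AND x) AND (x OR (y AND x))

(y AND x) AND (x OR (y AND x))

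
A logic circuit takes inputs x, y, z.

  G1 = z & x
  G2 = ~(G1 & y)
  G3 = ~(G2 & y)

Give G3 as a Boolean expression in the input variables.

~((~((z & x) & y)) & y)

G1 = z & x
G2 = ~(G1 & y) = ~((z & x) & y)
G3 = ~(G2 & y) = ~((~((z & x) & y)) & y)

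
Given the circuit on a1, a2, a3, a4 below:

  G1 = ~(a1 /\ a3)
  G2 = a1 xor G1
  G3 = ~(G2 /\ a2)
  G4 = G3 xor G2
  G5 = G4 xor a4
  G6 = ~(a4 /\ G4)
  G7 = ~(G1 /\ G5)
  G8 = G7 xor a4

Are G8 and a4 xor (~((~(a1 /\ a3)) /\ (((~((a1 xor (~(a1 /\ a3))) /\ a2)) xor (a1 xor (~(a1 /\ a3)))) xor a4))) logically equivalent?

Yes

G1 = ~(a1 /\ a3)
G2 = a1 xor G1 = a1 xor (~(a1 /\ a3))
G3 = ~(G2 /\ a2) = ~((a1 xor (~(a1 /\ a3))) /\ a2)
G4 = G3 xor G2 = (~((a1 xor (~(a1 /\ a3))) /\ a2)) xor (a1 xor (~(a1 /\ a3)))
G5 = G4 xor a4 = ((~((a1 xor (~(a1 /\ a3))) /\ a2)) xor (a1 xor (~(a1 /\ a3)))) xor a4
G7 = ~(G1 /\ G5) = ~((~(a1 /\ a3)) /\ (((~((a1 xor (~(a1 /\ a3))) /\ a2)) xor (a1 xor (~(a1 /\ a3)))) xor a4))
G8 = G7 xor a4 = (~((~(a1 /\ a3)) /\ (((~((a1 xor (~(a1 /\ a3))) /\ a2)) xor (a1 xor (~(a1 /\ a3)))) xor a4))) xor a4
At a1=0, a2=1, a3=0, a4=0: circuit gives 0, formula gives 0.
At a1=0, a2=0, a3=0, a4=0: circuit gives 1, formula gives 1.
Agrees on all 16 inputs.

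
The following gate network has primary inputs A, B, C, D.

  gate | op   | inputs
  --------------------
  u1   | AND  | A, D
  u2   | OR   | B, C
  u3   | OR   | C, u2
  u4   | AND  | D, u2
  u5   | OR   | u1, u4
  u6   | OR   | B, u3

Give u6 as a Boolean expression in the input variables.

u2 = B OR C
u3 = C OR u2 = C OR (B OR C)
u6 = B OR u3 = B OR (C OR (B OR C))

B OR (C OR (B OR C))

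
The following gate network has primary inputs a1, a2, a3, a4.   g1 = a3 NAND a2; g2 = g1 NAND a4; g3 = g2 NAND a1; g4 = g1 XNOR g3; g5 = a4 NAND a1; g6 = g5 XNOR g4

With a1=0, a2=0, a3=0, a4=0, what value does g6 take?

g1 = 0 NAND 0 = 1
g2 = 1 NAND 0 = 1
g3 = 1 NAND 0 = 1
g4 = 1 XNOR 1 = 1
g5 = 0 NAND 0 = 1
g6 = 1 XNOR 1 = 1

1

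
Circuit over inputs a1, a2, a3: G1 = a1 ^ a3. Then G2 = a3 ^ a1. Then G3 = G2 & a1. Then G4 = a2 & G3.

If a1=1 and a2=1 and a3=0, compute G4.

G2 = 0 ^ 1 = 1
G3 = 1 & 1 = 1
G4 = 1 & 1 = 1

1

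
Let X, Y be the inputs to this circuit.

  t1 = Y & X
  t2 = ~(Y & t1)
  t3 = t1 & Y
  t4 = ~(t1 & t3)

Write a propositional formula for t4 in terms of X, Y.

t1 = Y & X
t3 = t1 & Y = (Y & X) & Y
t4 = ~(t1 & t3) = ~((Y & X) & ((Y & X) & Y))

~((Y & X) & ((Y & X) & Y))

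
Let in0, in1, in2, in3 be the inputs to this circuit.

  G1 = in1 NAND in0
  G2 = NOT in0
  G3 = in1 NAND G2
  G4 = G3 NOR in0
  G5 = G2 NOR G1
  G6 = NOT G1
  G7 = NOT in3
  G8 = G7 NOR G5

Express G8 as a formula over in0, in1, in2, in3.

NOT in3 NOR (NOT in0 NOR (in1 NAND in0))

G1 = in1 NAND in0
G2 = NOT in0
G5 = G2 NOR G1 = NOT in0 NOR (in1 NAND in0)
G7 = NOT in3
G8 = G7 NOR G5 = NOT in3 NOR (NOT in0 NOR (in1 NAND in0))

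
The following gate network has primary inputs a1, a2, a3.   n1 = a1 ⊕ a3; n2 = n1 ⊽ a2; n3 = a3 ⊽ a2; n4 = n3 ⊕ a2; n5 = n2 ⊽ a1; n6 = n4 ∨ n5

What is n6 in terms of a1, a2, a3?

n1 = a1 ⊕ a3
n2 = n1 ⊽ a2 = (a1 ⊕ a3) ⊽ a2
n3 = a3 ⊽ a2
n4 = n3 ⊕ a2 = (a3 ⊽ a2) ⊕ a2
n5 = n2 ⊽ a1 = ((a1 ⊕ a3) ⊽ a2) ⊽ a1
n6 = n4 ∨ n5 = ((a3 ⊽ a2) ⊕ a2) ∨ (((a1 ⊕ a3) ⊽ a2) ⊽ a1)

((a3 ⊽ a2) ⊕ a2) ∨ (((a1 ⊕ a3) ⊽ a2) ⊽ a1)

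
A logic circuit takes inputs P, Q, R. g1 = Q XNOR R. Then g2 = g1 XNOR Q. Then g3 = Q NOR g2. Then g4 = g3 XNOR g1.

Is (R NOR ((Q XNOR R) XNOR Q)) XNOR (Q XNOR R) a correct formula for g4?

g1 = Q XNOR R
g2 = g1 XNOR Q = (Q XNOR R) XNOR Q
g3 = Q NOR g2 = Q NOR ((Q XNOR R) XNOR Q)
g4 = g3 XNOR g1 = (Q NOR ((Q XNOR R) XNOR Q)) XNOR (Q XNOR R)
At P=0, Q=1, R=0: circuit gives 1, formula gives 0.

No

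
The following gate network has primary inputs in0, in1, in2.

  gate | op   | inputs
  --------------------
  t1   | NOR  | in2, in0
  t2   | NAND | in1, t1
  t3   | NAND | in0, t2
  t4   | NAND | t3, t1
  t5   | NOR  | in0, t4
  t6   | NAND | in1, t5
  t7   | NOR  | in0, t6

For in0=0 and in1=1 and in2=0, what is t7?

1

t1 = 0 NOR 0 = 1
t2 = 1 NAND 1 = 0
t3 = 0 NAND 0 = 1
t4 = 1 NAND 1 = 0
t5 = 0 NOR 0 = 1
t6 = 1 NAND 1 = 0
t7 = 0 NOR 0 = 1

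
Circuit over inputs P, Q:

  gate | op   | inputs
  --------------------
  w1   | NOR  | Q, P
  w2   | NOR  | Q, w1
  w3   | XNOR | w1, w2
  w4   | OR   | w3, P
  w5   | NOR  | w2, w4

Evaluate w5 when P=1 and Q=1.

w1 = 1 NOR 1 = 0
w2 = 1 NOR 0 = 0
w3 = 0 XNOR 0 = 1
w4 = 1 OR 1 = 1
w5 = 0 NOR 1 = 0

0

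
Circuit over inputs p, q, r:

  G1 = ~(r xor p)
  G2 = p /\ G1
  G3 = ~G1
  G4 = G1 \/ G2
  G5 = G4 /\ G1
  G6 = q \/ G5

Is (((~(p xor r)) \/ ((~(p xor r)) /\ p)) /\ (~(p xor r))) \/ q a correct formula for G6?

G1 = ~(r xor p)
G2 = p /\ G1 = p /\ (~(r xor p))
G4 = G1 \/ G2 = (~(r xor p)) \/ (p /\ (~(r xor p)))
G5 = G4 /\ G1 = ((~(r xor p)) \/ (p /\ (~(r xor p)))) /\ (~(r xor p))
G6 = q \/ G5 = q \/ (((~(r xor p)) \/ (p /\ (~(r xor p)))) /\ (~(r xor p)))
At p=0, q=0, r=1: circuit gives 0, formula gives 0.
At p=0, q=0, r=0: circuit gives 1, formula gives 1.
Agrees on all 8 inputs.

Yes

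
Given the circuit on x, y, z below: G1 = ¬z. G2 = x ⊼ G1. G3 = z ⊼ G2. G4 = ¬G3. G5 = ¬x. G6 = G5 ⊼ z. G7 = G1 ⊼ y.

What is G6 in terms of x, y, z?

¬x ⊼ z

G5 = ¬x
G6 = G5 ⊼ z = ¬x ⊼ z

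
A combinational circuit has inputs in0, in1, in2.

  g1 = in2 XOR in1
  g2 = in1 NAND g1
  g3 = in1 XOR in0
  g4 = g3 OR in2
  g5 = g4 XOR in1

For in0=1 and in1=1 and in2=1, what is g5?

0

g3 = 1 XOR 1 = 0
g4 = 0 OR 1 = 1
g5 = 1 XOR 1 = 0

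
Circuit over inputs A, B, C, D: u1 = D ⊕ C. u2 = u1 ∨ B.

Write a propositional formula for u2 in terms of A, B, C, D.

(D ⊕ C) ∨ B

u1 = D ⊕ C
u2 = u1 ∨ B = (D ⊕ C) ∨ B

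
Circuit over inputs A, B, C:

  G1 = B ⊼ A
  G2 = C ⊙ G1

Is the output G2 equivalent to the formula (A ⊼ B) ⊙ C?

G1 = B ⊼ A
G2 = C ⊙ G1 = C ⊙ (B ⊼ A)
At A=0, B=0, C=0: circuit gives 0, formula gives 0.
At A=0, B=0, C=1: circuit gives 1, formula gives 1.
Agrees on all 8 inputs.

Yes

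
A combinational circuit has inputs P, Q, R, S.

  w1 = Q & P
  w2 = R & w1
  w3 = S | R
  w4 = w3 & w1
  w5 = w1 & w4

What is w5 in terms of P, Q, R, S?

w1 = Q & P
w3 = S | R
w4 = w3 & w1 = (S | R) & (Q & P)
w5 = w1 & w4 = (Q & P) & ((S | R) & (Q & P))

(Q & P) & ((S | R) & (Q & P))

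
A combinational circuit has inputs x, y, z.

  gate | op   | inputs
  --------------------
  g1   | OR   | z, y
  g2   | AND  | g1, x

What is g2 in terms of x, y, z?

(z OR y) AND x

g1 = z OR y
g2 = g1 AND x = (z OR y) AND x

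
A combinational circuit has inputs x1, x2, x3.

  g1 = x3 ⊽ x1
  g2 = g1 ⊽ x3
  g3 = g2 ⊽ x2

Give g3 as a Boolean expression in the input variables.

((x3 ⊽ x1) ⊽ x3) ⊽ x2

g1 = x3 ⊽ x1
g2 = g1 ⊽ x3 = (x3 ⊽ x1) ⊽ x3
g3 = g2 ⊽ x2 = ((x3 ⊽ x1) ⊽ x3) ⊽ x2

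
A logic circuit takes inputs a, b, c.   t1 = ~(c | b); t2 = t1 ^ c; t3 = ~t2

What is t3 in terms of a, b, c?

t1 = ~(c | b)
t2 = t1 ^ c = (~(c | b)) ^ c
t3 = ~t2 = ~((~(c | b)) ^ c)

~((~(c | b)) ^ c)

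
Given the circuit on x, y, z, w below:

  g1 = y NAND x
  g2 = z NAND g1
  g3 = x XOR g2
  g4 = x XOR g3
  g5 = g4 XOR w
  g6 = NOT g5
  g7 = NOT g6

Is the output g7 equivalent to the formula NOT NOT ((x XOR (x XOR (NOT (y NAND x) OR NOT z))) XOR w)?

Yes

g1 = y NAND x
g2 = z NAND g1 = z NAND (y NAND x)
g3 = x XOR g2 = x XOR (z NAND (y NAND x))
g4 = x XOR g3 = x XOR (x XOR (z NAND (y NAND x)))
g5 = g4 XOR w = (x XOR (x XOR (z NAND (y NAND x)))) XOR w
g6 = NOT g5 = NOT ((x XOR (x XOR (z NAND (y NAND x)))) XOR w)
g7 = NOT g6 = NOT NOT ((x XOR (x XOR (z NAND (y NAND x)))) XOR w)
At x=0, y=0, z=0, w=1: circuit gives 0, formula gives 0.
At x=0, y=0, z=0, w=0: circuit gives 1, formula gives 1.
Agrees on all 16 inputs.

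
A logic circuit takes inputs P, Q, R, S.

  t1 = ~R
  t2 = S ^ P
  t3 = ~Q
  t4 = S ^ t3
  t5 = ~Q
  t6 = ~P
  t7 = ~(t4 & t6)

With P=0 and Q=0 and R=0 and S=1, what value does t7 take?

1

t3 = ~0 = 1
t4 = 1 ^ 1 = 0
t6 = ~0 = 1
t7 = ~(0 & 1) = 1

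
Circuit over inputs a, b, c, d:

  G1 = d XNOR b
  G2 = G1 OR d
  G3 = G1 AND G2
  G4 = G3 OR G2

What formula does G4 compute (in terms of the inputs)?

G1 = d XNOR b
G2 = G1 OR d = (d XNOR b) OR d
G3 = G1 AND G2 = (d XNOR b) AND ((d XNOR b) OR d)
G4 = G3 OR G2 = ((d XNOR b) AND ((d XNOR b) OR d)) OR ((d XNOR b) OR d)

((d XNOR b) AND ((d XNOR b) OR d)) OR ((d XNOR b) OR d)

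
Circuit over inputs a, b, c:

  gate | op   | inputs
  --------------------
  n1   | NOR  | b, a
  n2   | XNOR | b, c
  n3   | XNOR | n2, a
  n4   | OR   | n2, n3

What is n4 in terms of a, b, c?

(b XNOR c) OR ((b XNOR c) XNOR a)

n2 = b XNOR c
n3 = n2 XNOR a = (b XNOR c) XNOR a
n4 = n2 OR n3 = (b XNOR c) OR ((b XNOR c) XNOR a)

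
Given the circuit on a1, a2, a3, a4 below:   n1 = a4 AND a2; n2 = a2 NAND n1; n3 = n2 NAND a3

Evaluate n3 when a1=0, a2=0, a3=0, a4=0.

1

n1 = 0 AND 0 = 0
n2 = 0 NAND 0 = 1
n3 = 1 NAND 0 = 1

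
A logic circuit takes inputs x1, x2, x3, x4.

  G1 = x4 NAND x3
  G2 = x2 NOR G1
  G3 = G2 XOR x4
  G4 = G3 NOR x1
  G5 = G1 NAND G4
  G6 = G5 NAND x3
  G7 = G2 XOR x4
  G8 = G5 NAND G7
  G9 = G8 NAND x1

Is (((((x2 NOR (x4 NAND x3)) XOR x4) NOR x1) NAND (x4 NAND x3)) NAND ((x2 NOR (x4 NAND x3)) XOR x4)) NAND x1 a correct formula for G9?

Yes

G1 = x4 NAND x3
G2 = x2 NOR G1 = x2 NOR (x4 NAND x3)
G3 = G2 XOR x4 = (x2 NOR (x4 NAND x3)) XOR x4
G4 = G3 NOR x1 = ((x2 NOR (x4 NAND x3)) XOR x4) NOR x1
G5 = G1 NAND G4 = (x4 NAND x3) NAND (((x2 NOR (x4 NAND x3)) XOR x4) NOR x1)
G7 = G2 XOR x4 = (x2 NOR (x4 NAND x3)) XOR x4
G8 = G5 NAND G7 = ((x4 NAND x3) NAND (((x2 NOR (x4 NAND x3)) XOR x4) NOR x1)) NAND ((x2 NOR (x4 NAND x3)) XOR x4)
G9 = G8 NAND x1 = (((x4 NAND x3) NAND (((x2 NOR (x4 NAND x3)) XOR x4) NOR x1)) NAND ((x2 NOR (x4 NAND x3)) XOR x4)) NAND x1
At x1=1, x2=0, x3=0, x4=0: circuit gives 0, formula gives 0.
At x1=0, x2=0, x3=0, x4=0: circuit gives 1, formula gives 1.
Agrees on all 16 inputs.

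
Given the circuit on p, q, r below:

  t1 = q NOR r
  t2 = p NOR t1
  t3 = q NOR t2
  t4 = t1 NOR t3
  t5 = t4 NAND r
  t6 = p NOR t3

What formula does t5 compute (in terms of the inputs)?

((q NOR r) NOR (q NOR (p NOR (q NOR r)))) NAND r

t1 = q NOR r
t2 = p NOR t1 = p NOR (q NOR r)
t3 = q NOR t2 = q NOR (p NOR (q NOR r))
t4 = t1 NOR t3 = (q NOR r) NOR (q NOR (p NOR (q NOR r)))
t5 = t4 NAND r = ((q NOR r) NOR (q NOR (p NOR (q NOR r)))) NAND r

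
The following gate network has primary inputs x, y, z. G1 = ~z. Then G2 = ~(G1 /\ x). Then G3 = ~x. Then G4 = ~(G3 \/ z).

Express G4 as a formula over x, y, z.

G3 = ~x
G4 = ~(G3 \/ z) = ~(~x \/ z)

~(~x \/ z)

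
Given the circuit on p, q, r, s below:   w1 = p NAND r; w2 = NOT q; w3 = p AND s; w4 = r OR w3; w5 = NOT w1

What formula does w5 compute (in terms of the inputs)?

w1 = p NAND r
w5 = NOT w1 = NOT (p NAND r)

NOT (p NAND r)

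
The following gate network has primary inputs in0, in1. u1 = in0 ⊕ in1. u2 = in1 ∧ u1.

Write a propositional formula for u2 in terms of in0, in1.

u1 = in0 ⊕ in1
u2 = in1 ∧ u1 = in1 ∧ (in0 ⊕ in1)

in1 ∧ (in0 ⊕ in1)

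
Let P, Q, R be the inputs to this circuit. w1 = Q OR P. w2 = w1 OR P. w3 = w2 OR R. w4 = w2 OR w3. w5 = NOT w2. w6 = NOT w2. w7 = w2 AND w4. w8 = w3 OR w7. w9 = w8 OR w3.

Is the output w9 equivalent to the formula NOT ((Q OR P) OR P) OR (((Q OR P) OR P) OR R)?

w1 = Q OR P
w2 = w1 OR P = (Q OR P) OR P
w3 = w2 OR R = ((Q OR P) OR P) OR R
w4 = w2 OR w3 = ((Q OR P) OR P) OR (((Q OR P) OR P) OR R)
w7 = w2 AND w4 = ((Q OR P) OR P) AND (((Q OR P) OR P) OR (((Q OR P) OR P) OR R))
w8 = w3 OR w7 = (((Q OR P) OR P) OR R) OR (((Q OR P) OR P) AND (((Q OR P) OR P) OR (((Q OR P) OR P) OR R)))
w9 = w8 OR w3 = ((((Q OR P) OR P) OR R) OR (((Q OR P) OR P) AND (((Q OR P) OR P) OR (((Q OR P) OR P) OR R)))) OR (((Q OR P) OR P) OR R)
At P=0, Q=0, R=0: circuit gives 0, formula gives 1.

No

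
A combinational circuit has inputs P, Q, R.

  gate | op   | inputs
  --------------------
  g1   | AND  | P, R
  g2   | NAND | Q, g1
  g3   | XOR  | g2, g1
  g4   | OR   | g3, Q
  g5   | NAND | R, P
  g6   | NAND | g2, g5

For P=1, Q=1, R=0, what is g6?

g1 = 1 AND 0 = 0
g2 = 1 NAND 0 = 1
g5 = 0 NAND 1 = 1
g6 = 1 NAND 1 = 0

0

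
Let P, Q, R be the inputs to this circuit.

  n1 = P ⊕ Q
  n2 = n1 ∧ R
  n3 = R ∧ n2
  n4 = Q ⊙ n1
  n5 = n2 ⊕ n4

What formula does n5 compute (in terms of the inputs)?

n1 = P ⊕ Q
n2 = n1 ∧ R = (P ⊕ Q) ∧ R
n4 = Q ⊙ n1 = Q ⊙ (P ⊕ Q)
n5 = n2 ⊕ n4 = ((P ⊕ Q) ∧ R) ⊕ (Q ⊙ (P ⊕ Q))

((P ⊕ Q) ∧ R) ⊕ (Q ⊙ (P ⊕ Q))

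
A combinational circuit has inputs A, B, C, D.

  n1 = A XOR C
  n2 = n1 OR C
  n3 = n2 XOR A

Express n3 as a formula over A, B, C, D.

n1 = A XOR C
n2 = n1 OR C = (A XOR C) OR C
n3 = n2 XOR A = ((A XOR C) OR C) XOR A

((A XOR C) OR C) XOR A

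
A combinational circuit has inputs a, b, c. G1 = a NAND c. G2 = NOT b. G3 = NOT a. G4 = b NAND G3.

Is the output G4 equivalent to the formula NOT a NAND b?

Yes

G3 = NOT a
G4 = b NAND G3 = b NAND NOT a
At a=0, b=1, c=0: circuit gives 0, formula gives 0.
At a=0, b=0, c=0: circuit gives 1, formula gives 1.
Agrees on all 8 inputs.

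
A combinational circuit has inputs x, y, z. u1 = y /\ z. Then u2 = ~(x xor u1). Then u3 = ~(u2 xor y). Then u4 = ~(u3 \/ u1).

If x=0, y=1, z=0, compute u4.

u1 = 1 /\ 0 = 0
u2 = ~(0 xor 0) = 1
u3 = ~(1 xor 1) = 1
u4 = ~(1 \/ 0) = 0

0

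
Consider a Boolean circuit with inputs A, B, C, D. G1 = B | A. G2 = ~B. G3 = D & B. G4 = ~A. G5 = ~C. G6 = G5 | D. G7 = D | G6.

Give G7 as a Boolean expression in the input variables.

G5 = ~C
G6 = G5 | D = ~C | D
G7 = D | G6 = D | (~C | D)

D | (~C | D)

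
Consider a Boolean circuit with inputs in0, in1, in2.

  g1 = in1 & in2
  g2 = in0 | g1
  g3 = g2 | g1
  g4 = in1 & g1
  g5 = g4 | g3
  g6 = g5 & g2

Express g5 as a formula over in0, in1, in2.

g1 = in1 & in2
g2 = in0 | g1 = in0 | (in1 & in2)
g3 = g2 | g1 = (in0 | (in1 & in2)) | (in1 & in2)
g4 = in1 & g1 = in1 & (in1 & in2)
g5 = g4 | g3 = (in1 & (in1 & in2)) | ((in0 | (in1 & in2)) | (in1 & in2))

(in1 & (in1 & in2)) | ((in0 | (in1 & in2)) | (in1 & in2))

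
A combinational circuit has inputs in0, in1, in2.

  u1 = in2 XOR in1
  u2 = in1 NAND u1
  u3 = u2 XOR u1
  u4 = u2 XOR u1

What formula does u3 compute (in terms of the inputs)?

u1 = in2 XOR in1
u2 = in1 NAND u1 = in1 NAND (in2 XOR in1)
u3 = u2 XOR u1 = (in1 NAND (in2 XOR in1)) XOR (in2 XOR in1)

(in1 NAND (in2 XOR in1)) XOR (in2 XOR in1)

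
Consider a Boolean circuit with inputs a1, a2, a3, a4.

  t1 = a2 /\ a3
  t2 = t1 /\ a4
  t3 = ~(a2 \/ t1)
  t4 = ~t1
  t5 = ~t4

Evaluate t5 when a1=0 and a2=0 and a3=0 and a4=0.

t1 = 0 /\ 0 = 0
t4 = ~0 = 1
t5 = ~1 = 0

0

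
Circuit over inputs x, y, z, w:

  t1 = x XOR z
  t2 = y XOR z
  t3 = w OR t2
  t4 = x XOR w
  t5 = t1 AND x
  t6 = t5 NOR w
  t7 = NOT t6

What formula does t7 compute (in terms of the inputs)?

NOT (((x XOR z) AND x) NOR w)

t1 = x XOR z
t5 = t1 AND x = (x XOR z) AND x
t6 = t5 NOR w = ((x XOR z) AND x) NOR w
t7 = NOT t6 = NOT (((x XOR z) AND x) NOR w)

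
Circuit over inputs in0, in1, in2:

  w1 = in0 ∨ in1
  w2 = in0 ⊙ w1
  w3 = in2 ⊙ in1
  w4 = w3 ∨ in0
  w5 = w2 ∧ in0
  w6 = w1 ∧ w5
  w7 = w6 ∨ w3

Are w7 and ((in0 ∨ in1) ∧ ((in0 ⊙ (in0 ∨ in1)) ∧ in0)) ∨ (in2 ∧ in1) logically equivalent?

No

w1 = in0 ∨ in1
w2 = in0 ⊙ w1 = in0 ⊙ (in0 ∨ in1)
w3 = in2 ⊙ in1
w5 = w2 ∧ in0 = (in0 ⊙ (in0 ∨ in1)) ∧ in0
w6 = w1 ∧ w5 = (in0 ∨ in1) ∧ ((in0 ⊙ (in0 ∨ in1)) ∧ in0)
w7 = w6 ∨ w3 = ((in0 ∨ in1) ∧ ((in0 ⊙ (in0 ∨ in1)) ∧ in0)) ∨ (in2 ⊙ in1)
At in0=0, in1=0, in2=0: circuit gives 1, formula gives 0.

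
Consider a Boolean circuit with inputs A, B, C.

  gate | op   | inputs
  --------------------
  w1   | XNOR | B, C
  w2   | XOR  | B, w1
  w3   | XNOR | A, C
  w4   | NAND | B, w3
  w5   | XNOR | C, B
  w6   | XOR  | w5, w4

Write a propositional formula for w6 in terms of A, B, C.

(C XNOR B) XOR (B NAND (A XNOR C))

w3 = A XNOR C
w4 = B NAND w3 = B NAND (A XNOR C)
w5 = C XNOR B
w6 = w5 XOR w4 = (C XNOR B) XOR (B NAND (A XNOR C))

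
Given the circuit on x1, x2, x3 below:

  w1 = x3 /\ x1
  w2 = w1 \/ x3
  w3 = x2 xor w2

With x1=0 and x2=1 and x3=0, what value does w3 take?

w1 = 0 /\ 0 = 0
w2 = 0 \/ 0 = 0
w3 = 1 xor 0 = 1

1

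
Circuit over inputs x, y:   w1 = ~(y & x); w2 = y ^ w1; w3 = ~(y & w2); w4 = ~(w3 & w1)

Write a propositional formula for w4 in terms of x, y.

w1 = ~(y & x)
w2 = y ^ w1 = y ^ (~(y & x))
w3 = ~(y & w2) = ~(y & (y ^ (~(y & x))))
w4 = ~(w3 & w1) = ~((~(y & (y ^ (~(y & x))))) & (~(y & x)))

~((~(y & (y ^ (~(y & x))))) & (~(y & x)))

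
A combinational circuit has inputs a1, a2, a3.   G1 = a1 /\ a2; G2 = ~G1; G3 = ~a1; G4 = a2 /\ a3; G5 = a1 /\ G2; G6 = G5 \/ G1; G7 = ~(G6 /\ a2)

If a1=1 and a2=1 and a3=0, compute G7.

0

G1 = 1 /\ 1 = 1
G2 = ~1 = 0
G5 = 1 /\ 0 = 0
G6 = 0 \/ 1 = 1
G7 = ~(1 /\ 1) = 0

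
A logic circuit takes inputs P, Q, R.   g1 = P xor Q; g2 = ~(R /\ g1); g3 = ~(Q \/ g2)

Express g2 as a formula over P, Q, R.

~(R /\ (P xor Q))

g1 = P xor Q
g2 = ~(R /\ g1) = ~(R /\ (P xor Q))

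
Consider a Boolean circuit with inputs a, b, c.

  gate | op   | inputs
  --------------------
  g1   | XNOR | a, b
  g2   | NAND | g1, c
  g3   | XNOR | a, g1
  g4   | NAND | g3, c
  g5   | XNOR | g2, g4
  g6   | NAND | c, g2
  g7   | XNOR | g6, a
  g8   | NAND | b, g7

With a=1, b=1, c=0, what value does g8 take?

g1 = 1 XNOR 1 = 1
g2 = 1 NAND 0 = 1
g6 = 0 NAND 1 = 1
g7 = 1 XNOR 1 = 1
g8 = 1 NAND 1 = 0

0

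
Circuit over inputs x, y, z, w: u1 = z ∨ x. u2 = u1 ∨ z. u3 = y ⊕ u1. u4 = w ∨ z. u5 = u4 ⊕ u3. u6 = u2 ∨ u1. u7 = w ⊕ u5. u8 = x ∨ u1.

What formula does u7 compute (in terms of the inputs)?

w ⊕ ((w ∨ z) ⊕ (y ⊕ (z ∨ x)))

u1 = z ∨ x
u3 = y ⊕ u1 = y ⊕ (z ∨ x)
u4 = w ∨ z
u5 = u4 ⊕ u3 = (w ∨ z) ⊕ (y ⊕ (z ∨ x))
u7 = w ⊕ u5 = w ⊕ ((w ∨ z) ⊕ (y ⊕ (z ∨ x)))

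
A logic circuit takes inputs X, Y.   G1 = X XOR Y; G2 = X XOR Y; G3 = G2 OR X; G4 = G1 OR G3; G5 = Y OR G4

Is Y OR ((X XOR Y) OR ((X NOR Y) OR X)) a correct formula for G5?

G1 = X XOR Y
G2 = X XOR Y
G3 = G2 OR X = (X XOR Y) OR X
G4 = G1 OR G3 = (X XOR Y) OR ((X XOR Y) OR X)
G5 = Y OR G4 = Y OR ((X XOR Y) OR ((X XOR Y) OR X))
At X=0, Y=0: circuit gives 0, formula gives 1.

No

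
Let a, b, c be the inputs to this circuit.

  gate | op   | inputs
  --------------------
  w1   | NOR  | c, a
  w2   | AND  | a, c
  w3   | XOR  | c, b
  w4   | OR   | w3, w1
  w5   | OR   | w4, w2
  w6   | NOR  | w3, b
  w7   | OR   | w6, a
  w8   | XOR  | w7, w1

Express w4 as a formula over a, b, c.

w1 = c NOR a
w3 = c XOR b
w4 = w3 OR w1 = (c XOR b) OR (c NOR a)

(c XOR b) OR (c NOR a)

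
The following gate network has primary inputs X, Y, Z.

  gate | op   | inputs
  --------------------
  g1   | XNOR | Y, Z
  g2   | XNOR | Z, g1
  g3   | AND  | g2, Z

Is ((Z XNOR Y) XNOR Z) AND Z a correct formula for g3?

Yes

g1 = Y XNOR Z
g2 = Z XNOR g1 = Z XNOR (Y XNOR Z)
g3 = g2 AND Z = (Z XNOR (Y XNOR Z)) AND Z
At X=0, Y=0, Z=0: circuit gives 0, formula gives 0.
At X=0, Y=1, Z=1: circuit gives 1, formula gives 1.
Agrees on all 8 inputs.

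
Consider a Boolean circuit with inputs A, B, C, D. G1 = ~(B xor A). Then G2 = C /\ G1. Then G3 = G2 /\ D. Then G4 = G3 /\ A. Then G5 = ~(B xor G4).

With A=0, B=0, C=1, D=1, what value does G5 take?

G1 = ~(0 xor 0) = 1
G2 = 1 /\ 1 = 1
G3 = 1 /\ 1 = 1
G4 = 1 /\ 0 = 0
G5 = ~(0 xor 0) = 1

1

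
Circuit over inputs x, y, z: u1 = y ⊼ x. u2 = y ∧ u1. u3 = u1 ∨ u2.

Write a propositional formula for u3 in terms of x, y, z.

u1 = y ⊼ x
u2 = y ∧ u1 = y ∧ (y ⊼ x)
u3 = u1 ∨ u2 = (y ⊼ x) ∨ (y ∧ (y ⊼ x))

(y ⊼ x) ∨ (y ∧ (y ⊼ x))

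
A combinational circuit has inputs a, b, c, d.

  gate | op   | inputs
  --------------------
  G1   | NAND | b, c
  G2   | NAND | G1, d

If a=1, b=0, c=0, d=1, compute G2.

G1 = 0 NAND 0 = 1
G2 = 1 NAND 1 = 0

0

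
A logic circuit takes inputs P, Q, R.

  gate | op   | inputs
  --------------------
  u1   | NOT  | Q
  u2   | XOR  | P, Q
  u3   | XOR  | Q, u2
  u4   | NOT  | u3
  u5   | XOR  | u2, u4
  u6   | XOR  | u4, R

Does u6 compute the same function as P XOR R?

u2 = P XOR Q
u3 = Q XOR u2 = Q XOR (P XOR Q)
u4 = NOT u3 = NOT (Q XOR (P XOR Q))
u6 = u4 XOR R = NOT (Q XOR (P XOR Q)) XOR R
At P=0, Q=0, R=0: circuit gives 1, formula gives 0.

No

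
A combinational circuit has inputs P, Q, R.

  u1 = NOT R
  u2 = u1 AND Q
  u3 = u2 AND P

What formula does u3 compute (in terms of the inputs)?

u1 = NOT R
u2 = u1 AND Q = NOT R AND Q
u3 = u2 AND P = (NOT R AND Q) AND P

(NOT R AND Q) AND P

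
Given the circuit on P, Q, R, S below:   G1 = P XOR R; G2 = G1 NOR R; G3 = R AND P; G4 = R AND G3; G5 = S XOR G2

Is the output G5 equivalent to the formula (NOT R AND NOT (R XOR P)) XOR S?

G1 = P XOR R
G2 = G1 NOR R = (P XOR R) NOR R
G5 = S XOR G2 = S XOR ((P XOR R) NOR R)
At P=0, Q=0, R=0, S=1: circuit gives 0, formula gives 0.
At P=0, Q=0, R=0, S=0: circuit gives 1, formula gives 1.
Agrees on all 16 inputs.

Yes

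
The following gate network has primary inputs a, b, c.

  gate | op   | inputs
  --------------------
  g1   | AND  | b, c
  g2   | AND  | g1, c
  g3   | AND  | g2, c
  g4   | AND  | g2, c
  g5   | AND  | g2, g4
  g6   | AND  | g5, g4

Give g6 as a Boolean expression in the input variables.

g1 = b AND c
g2 = g1 AND c = (b AND c) AND c
g4 = g2 AND c = ((b AND c) AND c) AND c
g5 = g2 AND g4 = ((b AND c) AND c) AND (((b AND c) AND c) AND c)
g6 = g5 AND g4 = (((b AND c) AND c) AND (((b AND c) AND c) AND c)) AND (((b AND c) AND c) AND c)

(((b AND c) AND c) AND (((b AND c) AND c) AND c)) AND (((b AND c) AND c) AND c)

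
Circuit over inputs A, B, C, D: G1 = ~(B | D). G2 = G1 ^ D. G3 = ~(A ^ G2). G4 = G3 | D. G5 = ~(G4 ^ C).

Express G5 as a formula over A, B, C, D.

~(((~(A ^ ((~(B | D)) ^ D))) | D) ^ C)

G1 = ~(B | D)
G2 = G1 ^ D = (~(B | D)) ^ D
G3 = ~(A ^ G2) = ~(A ^ ((~(B | D)) ^ D))
G4 = G3 | D = (~(A ^ ((~(B | D)) ^ D))) | D
G5 = ~(G4 ^ C) = ~(((~(A ^ ((~(B | D)) ^ D))) | D) ^ C)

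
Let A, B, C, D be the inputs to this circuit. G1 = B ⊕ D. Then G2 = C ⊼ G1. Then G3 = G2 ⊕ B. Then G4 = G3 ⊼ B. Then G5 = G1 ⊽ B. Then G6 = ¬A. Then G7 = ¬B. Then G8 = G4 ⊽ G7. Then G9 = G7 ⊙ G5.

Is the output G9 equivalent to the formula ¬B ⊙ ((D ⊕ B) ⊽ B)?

Yes

G1 = B ⊕ D
G5 = G1 ⊽ B = (B ⊕ D) ⊽ B
G7 = ¬B
G9 = G7 ⊙ G5 = ¬B ⊙ ((B ⊕ D) ⊽ B)
At A=0, B=0, C=0, D=1: circuit gives 0, formula gives 0.
At A=0, B=0, C=0, D=0: circuit gives 1, formula gives 1.
Agrees on all 16 inputs.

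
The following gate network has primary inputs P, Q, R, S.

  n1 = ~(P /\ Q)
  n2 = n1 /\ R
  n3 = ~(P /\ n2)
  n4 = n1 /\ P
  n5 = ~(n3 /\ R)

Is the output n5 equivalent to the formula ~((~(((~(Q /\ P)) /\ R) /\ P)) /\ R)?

Yes

n1 = ~(P /\ Q)
n2 = n1 /\ R = (~(P /\ Q)) /\ R
n3 = ~(P /\ n2) = ~(P /\ ((~(P /\ Q)) /\ R))
n5 = ~(n3 /\ R) = ~((~(P /\ ((~(P /\ Q)) /\ R))) /\ R)
At P=0, Q=0, R=1, S=0: circuit gives 0, formula gives 0.
At P=0, Q=0, R=0, S=0: circuit gives 1, formula gives 1.
Agrees on all 16 inputs.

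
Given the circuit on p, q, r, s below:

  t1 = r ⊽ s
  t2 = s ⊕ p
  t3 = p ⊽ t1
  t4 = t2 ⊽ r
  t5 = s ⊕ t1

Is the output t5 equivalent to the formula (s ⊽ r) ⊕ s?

t1 = r ⊽ s
t5 = s ⊕ t1 = s ⊕ (r ⊽ s)
At p=0, q=0, r=1, s=0: circuit gives 0, formula gives 0.
At p=0, q=0, r=0, s=0: circuit gives 1, formula gives 1.
Agrees on all 16 inputs.

Yes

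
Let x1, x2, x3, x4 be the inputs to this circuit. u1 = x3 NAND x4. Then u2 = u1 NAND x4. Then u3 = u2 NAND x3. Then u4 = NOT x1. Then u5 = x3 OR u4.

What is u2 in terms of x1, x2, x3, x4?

(x3 NAND x4) NAND x4

u1 = x3 NAND x4
u2 = u1 NAND x4 = (x3 NAND x4) NAND x4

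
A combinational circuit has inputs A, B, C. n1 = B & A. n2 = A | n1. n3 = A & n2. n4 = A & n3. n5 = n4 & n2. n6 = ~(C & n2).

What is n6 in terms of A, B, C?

n1 = B & A
n2 = A | n1 = A | (B & A)
n6 = ~(C & n2) = ~(C & (A | (B & A)))

~(C & (A | (B & A)))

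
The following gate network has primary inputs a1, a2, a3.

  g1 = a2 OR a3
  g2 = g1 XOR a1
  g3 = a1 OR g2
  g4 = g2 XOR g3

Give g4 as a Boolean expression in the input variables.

g1 = a2 OR a3
g2 = g1 XOR a1 = (a2 OR a3) XOR a1
g3 = a1 OR g2 = a1 OR ((a2 OR a3) XOR a1)
g4 = g2 XOR g3 = ((a2 OR a3) XOR a1) XOR (a1 OR ((a2 OR a3) XOR a1))

((a2 OR a3) XOR a1) XOR (a1 OR ((a2 OR a3) XOR a1))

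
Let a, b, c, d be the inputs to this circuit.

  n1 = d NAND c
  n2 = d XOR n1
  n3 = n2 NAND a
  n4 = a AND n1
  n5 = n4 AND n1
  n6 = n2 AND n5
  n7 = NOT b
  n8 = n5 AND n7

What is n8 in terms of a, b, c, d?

n1 = d NAND c
n4 = a AND n1 = a AND (d NAND c)
n5 = n4 AND n1 = (a AND (d NAND c)) AND (d NAND c)
n7 = NOT b
n8 = n5 AND n7 = ((a AND (d NAND c)) AND (d NAND c)) AND NOT b

((a AND (d NAND c)) AND (d NAND c)) AND NOT b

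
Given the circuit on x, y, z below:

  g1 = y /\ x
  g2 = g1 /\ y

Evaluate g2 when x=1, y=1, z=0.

1

g1 = 1 /\ 1 = 1
g2 = 1 /\ 1 = 1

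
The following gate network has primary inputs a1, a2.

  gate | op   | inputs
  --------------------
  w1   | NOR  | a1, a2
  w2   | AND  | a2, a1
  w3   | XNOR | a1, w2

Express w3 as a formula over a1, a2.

a1 XNOR (a2 AND a1)

w2 = a2 AND a1
w3 = a1 XNOR w2 = a1 XNOR (a2 AND a1)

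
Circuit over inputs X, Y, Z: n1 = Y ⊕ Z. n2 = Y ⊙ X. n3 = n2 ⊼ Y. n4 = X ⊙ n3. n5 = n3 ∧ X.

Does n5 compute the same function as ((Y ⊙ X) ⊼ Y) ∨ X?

n2 = Y ⊙ X
n3 = n2 ⊼ Y = (Y ⊙ X) ⊼ Y
n5 = n3 ∧ X = ((Y ⊙ X) ⊼ Y) ∧ X
At X=0, Y=0, Z=0: circuit gives 0, formula gives 1.

No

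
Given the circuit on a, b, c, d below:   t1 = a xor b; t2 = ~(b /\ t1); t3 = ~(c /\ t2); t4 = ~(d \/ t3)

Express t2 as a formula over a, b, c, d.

t1 = a xor b
t2 = ~(b /\ t1) = ~(b /\ (a xor b))

~(b /\ (a xor b))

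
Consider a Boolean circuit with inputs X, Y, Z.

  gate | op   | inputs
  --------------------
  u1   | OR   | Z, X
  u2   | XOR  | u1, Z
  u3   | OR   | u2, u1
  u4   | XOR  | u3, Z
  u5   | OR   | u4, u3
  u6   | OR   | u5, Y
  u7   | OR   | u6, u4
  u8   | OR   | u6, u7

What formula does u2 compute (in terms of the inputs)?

(Z OR X) XOR Z

u1 = Z OR X
u2 = u1 XOR Z = (Z OR X) XOR Z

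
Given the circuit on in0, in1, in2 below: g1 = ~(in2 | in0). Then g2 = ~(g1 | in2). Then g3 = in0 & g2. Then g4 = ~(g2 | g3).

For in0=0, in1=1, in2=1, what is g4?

g1 = ~(1 | 0) = 0
g2 = ~(0 | 1) = 0
g3 = 0 & 0 = 0
g4 = ~(0 | 0) = 1

1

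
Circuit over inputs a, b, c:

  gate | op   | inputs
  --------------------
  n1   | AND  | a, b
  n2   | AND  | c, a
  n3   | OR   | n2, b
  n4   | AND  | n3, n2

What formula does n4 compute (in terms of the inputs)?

((c AND a) OR b) AND (c AND a)

n2 = c AND a
n3 = n2 OR b = (c AND a) OR b
n4 = n3 AND n2 = ((c AND a) OR b) AND (c AND a)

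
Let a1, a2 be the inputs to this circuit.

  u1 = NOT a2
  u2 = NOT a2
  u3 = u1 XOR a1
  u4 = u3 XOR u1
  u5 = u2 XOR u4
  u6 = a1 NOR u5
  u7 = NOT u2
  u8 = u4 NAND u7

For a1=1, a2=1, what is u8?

u1 = NOT 1 = 0
u2 = NOT 1 = 0
u3 = 0 XOR 1 = 1
u4 = 1 XOR 0 = 1
u7 = NOT 0 = 1
u8 = 1 NAND 1 = 0

0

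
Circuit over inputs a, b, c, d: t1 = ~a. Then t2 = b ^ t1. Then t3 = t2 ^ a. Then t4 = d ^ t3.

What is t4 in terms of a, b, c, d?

d ^ ((b ^ ~a) ^ a)

t1 = ~a
t2 = b ^ t1 = b ^ ~a
t3 = t2 ^ a = (b ^ ~a) ^ a
t4 = d ^ t3 = d ^ ((b ^ ~a) ^ a)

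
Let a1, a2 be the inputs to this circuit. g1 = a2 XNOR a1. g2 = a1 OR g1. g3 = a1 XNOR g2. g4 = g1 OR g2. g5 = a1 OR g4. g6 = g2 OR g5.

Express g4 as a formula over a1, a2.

(a2 XNOR a1) OR (a1 OR (a2 XNOR a1))

g1 = a2 XNOR a1
g2 = a1 OR g1 = a1 OR (a2 XNOR a1)
g4 = g1 OR g2 = (a2 XNOR a1) OR (a1 OR (a2 XNOR a1))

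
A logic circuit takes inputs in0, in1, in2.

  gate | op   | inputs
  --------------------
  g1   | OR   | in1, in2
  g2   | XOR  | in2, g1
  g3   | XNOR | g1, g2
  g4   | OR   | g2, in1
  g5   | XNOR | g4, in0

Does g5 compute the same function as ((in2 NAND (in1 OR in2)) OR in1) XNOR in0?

No

g1 = in1 OR in2
g2 = in2 XOR g1 = in2 XOR (in1 OR in2)
g4 = g2 OR in1 = (in2 XOR (in1 OR in2)) OR in1
g5 = g4 XNOR in0 = ((in2 XOR (in1 OR in2)) OR in1) XNOR in0
At in0=0, in1=0, in2=0: circuit gives 1, formula gives 0.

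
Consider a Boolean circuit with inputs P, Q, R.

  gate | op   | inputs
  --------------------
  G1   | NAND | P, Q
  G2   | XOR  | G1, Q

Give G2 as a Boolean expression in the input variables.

G1 = P NAND Q
G2 = G1 XOR Q = (P NAND Q) XOR Q

(P NAND Q) XOR Q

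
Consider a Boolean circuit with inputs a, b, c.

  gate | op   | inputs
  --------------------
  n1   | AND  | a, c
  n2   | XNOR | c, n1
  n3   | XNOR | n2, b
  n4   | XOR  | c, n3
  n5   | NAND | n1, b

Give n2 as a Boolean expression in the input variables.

c XNOR (a AND c)

n1 = a AND c
n2 = c XNOR n1 = c XNOR (a AND c)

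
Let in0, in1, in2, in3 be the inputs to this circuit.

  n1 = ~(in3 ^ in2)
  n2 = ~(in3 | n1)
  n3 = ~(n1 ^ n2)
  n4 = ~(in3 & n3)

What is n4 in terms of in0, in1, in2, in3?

n1 = ~(in3 ^ in2)
n2 = ~(in3 | n1) = ~(in3 | (~(in3 ^ in2)))
n3 = ~(n1 ^ n2) = ~((~(in3 ^ in2)) ^ (~(in3 | (~(in3 ^ in2)))))
n4 = ~(in3 & n3) = ~(in3 & (~((~(in3 ^ in2)) ^ (~(in3 | (~(in3 ^ in2)))))))

~(in3 & (~((~(in3 ^ in2)) ^ (~(in3 | (~(in3 ^ in2)))))))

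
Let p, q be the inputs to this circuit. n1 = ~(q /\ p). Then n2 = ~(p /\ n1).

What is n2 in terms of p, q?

n1 = ~(q /\ p)
n2 = ~(p /\ n1) = ~(p /\ (~(q /\ p)))

~(p /\ (~(q /\ p)))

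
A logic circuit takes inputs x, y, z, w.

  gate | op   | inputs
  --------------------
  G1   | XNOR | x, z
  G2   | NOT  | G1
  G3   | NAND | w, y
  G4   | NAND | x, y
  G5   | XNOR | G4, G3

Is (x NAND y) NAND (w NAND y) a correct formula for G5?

G3 = w NAND y
G4 = x NAND y
G5 = G4 XNOR G3 = (x NAND y) XNOR (w NAND y)
At x=0, y=0, z=0, w=0: circuit gives 1, formula gives 0.

No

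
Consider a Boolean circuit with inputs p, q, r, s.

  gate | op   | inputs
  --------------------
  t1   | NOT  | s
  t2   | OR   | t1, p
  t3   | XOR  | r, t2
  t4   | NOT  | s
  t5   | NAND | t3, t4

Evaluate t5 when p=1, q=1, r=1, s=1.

t1 = NOT 1 = 0
t2 = 0 OR 1 = 1
t3 = 1 XOR 1 = 0
t4 = NOT 1 = 0
t5 = 0 NAND 0 = 1

1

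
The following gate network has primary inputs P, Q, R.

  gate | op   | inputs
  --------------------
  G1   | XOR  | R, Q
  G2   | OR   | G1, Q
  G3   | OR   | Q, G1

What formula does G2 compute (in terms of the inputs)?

(R XOR Q) OR Q

G1 = R XOR Q
G2 = G1 OR Q = (R XOR Q) OR Q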